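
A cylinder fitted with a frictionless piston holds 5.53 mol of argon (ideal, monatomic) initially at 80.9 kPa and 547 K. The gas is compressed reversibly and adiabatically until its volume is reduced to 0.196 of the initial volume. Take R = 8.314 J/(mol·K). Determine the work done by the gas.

-74100 J

V₁ = nRT₁/P₁ = 5.53×8.314×547/80.9 = 311 L.
Adiabatic: TV^(γ−1) = const ⇒ T₂ = 547×(5.10)^0.667 = 1620 K; PV^γ = const ⇒ P₂ = 1220 kPa.
ΔU = nCvΔT = 5.53×12.5×(1620−547) = 74100 J.
Q = 0 for an adiabatic process, so W = −ΔU = -74100 J.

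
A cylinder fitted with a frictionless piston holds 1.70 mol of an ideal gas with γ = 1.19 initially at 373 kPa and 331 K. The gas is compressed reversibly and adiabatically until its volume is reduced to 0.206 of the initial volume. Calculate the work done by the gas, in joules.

V₁ = nRT₁/P₁ = 1.70×8.314×331/373 = 12.5 L.
Adiabatic: TV^(γ−1) = const ⇒ T₂ = 331×(4.85)^0.190 = 447 K; PV^γ = const ⇒ P₂ = 2440 kPa.
ΔU = nCvΔT = 1.70×43.8×(447−331) = 8620 J.
Q = 0 for an adiabatic process, so W = −ΔU = -8620 J.

-8620 J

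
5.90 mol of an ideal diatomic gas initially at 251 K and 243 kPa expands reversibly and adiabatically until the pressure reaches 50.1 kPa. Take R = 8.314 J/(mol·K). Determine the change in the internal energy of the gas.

V₁ = nRT₁/P₁ = 5.90×8.314×251/243 = 50.7 L.
Adiabatic: T₂/T₁ = (P₂/P₁)^((γ−1)/γ) ⇒ T₂ = 251×(0.206)^0.286 = 160 K; V₂ = 157 L.
For an ideal gas ΔU = nCvΔT with Cv = (5/2)R = 20.8 J/(mol·K).
ΔU = 5.90×20.8×(160−251) = -11200 J.

-11200 J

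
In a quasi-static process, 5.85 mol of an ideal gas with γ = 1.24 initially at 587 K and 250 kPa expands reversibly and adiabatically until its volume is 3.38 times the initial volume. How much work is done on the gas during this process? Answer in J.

-30100 J

V₁ = nRT₁/P₁ = 5.85×8.314×587/250 = 114 L.
Adiabatic: TV^(γ−1) = const ⇒ T₂ = 587×(0.296)^0.240 = 438 K; PV^γ = const ⇒ P₂ = 55.2 kPa.
ΔU = nCvΔT = 5.85×34.6×(438−587) = -30100 J.
Q = 0 for an adiabatic process, so W = −ΔU = 30100 J.
Work done on the gas = −W_by = -30100 J.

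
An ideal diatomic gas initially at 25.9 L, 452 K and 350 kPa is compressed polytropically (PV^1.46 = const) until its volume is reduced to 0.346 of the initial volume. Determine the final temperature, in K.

Polytropic n=1.46: T₂ = T₁(V₁/V₂)^(n−1) = 452×(2.89)^0.46 = 736 K; P₂ = P₁(V₁/V₂)^n = 1650 kPa.

736 K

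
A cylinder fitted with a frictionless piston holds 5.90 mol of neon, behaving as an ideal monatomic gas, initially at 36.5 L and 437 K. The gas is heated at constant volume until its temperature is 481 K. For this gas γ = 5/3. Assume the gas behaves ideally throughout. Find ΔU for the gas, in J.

3240 J

P₁ = nRT₁/V₁ = 5.90×8.314×437/36.5 = 587 kPa.
Isochoric: V stays 36.5 L; P/T = const ⇒ T₂ = 481 K, P₂ = 646 kPa.
For an ideal gas ΔU = nCvΔT with Cv = (3/2)R = 12.5 J/(mol·K).
ΔU = 5.90×12.5×(481−437) = 3240 J.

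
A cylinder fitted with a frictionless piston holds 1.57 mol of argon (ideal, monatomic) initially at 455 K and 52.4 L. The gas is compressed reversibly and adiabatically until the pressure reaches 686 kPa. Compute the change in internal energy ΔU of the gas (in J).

9400 J

P₁ = nRT₁/V₁ = 1.57×8.314×455/52.4 = 113 kPa.
Adiabatic: T₂/T₁ = (P₂/P₁)^((γ−1)/γ) ⇒ T₂ = 455×(6.05)^0.400 = 935 K; V₂ = 17.8 L.
For an ideal gas ΔU = nCvΔT with Cv = (3/2)R = 12.5 J/(mol·K).
ΔU = 1.57×12.5×(935−455) = 9400 J.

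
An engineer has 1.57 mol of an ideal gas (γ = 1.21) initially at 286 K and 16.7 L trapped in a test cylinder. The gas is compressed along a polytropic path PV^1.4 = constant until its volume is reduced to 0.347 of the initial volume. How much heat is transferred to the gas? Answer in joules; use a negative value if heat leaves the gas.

P₁ = nRT₁/V₁ = 1.57×8.314×286/16.7 = 224 kPa.
Polytropic n=1.4: T₂ = T₁(V₁/V₂)^(n−1) = 286×(2.88)^0.40 = 437 K; P₂ = P₁(V₁/V₂)^n = 984 kPa.
W = (P₁V₁−P₂V₂)/(n−1) = (224×16.7−984×5.79)/0.40 = -4920 J.
ΔU = nCvΔT = 1.57×39.6×(437−286) = 9370 J.
Q = ΔU + W = 4450 J.

4450 J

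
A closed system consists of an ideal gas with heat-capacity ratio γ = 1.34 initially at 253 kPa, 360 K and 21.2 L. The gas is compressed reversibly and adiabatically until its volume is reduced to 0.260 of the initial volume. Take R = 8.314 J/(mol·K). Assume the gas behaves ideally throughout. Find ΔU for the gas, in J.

9160 J

n = P₁V₁/(RT₁) = 253×21.2/(8.314×360) = 1.79 mol.
Adiabatic: TV^(γ−1) = const ⇒ T₂ = 360×(3.85)^0.340 = 569 K; PV^γ = const ⇒ P₂ = 1540 kPa.
For an ideal gas ΔU = nCvΔT with Cv = R/(γ−1) = 24.5 J/(mol·K).
ΔU = 1.79×24.5×(569−360) = 9160 J.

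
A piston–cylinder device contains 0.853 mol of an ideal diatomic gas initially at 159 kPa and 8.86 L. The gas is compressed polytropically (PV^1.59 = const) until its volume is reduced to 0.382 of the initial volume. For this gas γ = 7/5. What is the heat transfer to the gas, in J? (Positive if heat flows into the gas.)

867 J

T₁ = P₁V₁/(nR) = 159×8.86/(0.853×8.314) = 199 K.
Polytropic n=1.59: T₂ = T₁(V₁/V₂)^(n−1) = 199×(2.62)^0.59 = 350 K; P₂ = P₁(V₁/V₂)^n = 734 kPa.
W = (P₁V₁−P₂V₂)/(n−1) = (159×8.86−734×3.38)/0.59 = -1830 J.
ΔU = nCvΔT = 0.853×20.8×(350−199) = 2690 J.
Q = ΔU + W = 867 J.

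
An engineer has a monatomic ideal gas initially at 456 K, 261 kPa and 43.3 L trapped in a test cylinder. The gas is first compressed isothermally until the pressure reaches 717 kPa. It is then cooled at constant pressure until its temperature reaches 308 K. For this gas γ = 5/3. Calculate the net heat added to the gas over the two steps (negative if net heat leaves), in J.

-20600 J

n = P₁V₁/(RT₁) = 261×43.3/(8.314×456) = 2.98 mol.
Step 1 — Isothermal: T stays 456 K; PV = const ⇒ V₂ = 15.8 L, P₂ = 717 kPa.
ΔU = 0 (ideal gas, T constant).
W = nRT ln(V₂/V₁) = 2.98×8.314×456×ln(0.364) = -11400 J.
Q = ΔU + W = -11400 J.
State after step 1: P = 717 kPa, V = 15.8 L, T = 456 K.
Step 2 — Isobaric: P stays 717 kPa; V/T = const ⇒ T₂ = 308 K, V₂ = 10.6 L.
W = PΔV = 717×(10.6−15.8) kPa·L = -3670 J.
ΔU = nCvΔT = 2.98×12.5×(308−456) = -5500 J.
Q = ΔU + W = nCpΔT = -9170 J.
Net over both steps: W = -15100 J, Q = -20600 J, ΔU = -5500 J.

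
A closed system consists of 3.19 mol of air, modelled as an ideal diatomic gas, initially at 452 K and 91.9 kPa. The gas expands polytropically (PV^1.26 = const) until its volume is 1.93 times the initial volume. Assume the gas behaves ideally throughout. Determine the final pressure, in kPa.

40.1 kPa

V₁ = nRT₁/P₁ = 3.19×8.314×452/91.9 = 130 L.
Polytropic n=1.26: T₂ = T₁(V₁/V₂)^(n−1) = 452×(0.518)^0.26 = 381 K; P₂ = P₁(V₁/V₂)^n = 40.1 kPa.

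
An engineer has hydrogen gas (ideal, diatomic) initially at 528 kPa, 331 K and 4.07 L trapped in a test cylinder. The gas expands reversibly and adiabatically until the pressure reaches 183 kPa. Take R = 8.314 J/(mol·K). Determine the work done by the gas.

1400 J

n = P₁V₁/(RT₁) = 528×4.07/(8.314×331) = 0.781 mol.
Adiabatic: T₂/T₁ = (P₂/P₁)^((γ−1)/γ) ⇒ T₂ = 331×(0.347)^0.286 = 245 K; V₂ = 8.68 L.
ΔU = nCvΔT = 0.781×20.8×(245−331) = -1400 J.
Q = 0 for an adiabatic process, so W = −ΔU = 1400 J.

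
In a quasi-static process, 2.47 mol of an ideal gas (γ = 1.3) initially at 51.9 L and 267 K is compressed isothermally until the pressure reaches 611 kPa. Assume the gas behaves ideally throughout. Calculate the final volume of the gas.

P₁ = nRT₁/V₁ = 2.47×8.314×267/51.9 = 106 kPa.
Isothermal: T stays 267 K; PV = const ⇒ V₂ = 8.97 L, P₂ = 611 kPa.

8.97 L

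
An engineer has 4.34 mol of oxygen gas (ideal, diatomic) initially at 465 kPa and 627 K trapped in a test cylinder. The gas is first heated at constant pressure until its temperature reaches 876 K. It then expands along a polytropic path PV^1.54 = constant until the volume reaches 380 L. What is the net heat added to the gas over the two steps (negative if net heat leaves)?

19000 J

V₁ = nRT₁/P₁ = 4.34×8.314×627/465 = 48.7 L.
Step 1 — Isobaric: P stays 465 kPa; V/T = const ⇒ T₂ = 876 K, V₂ = 68.0 L.
W = PΔV = 465×(68.0−48.7) kPa·L = 8980 J.
ΔU = nCvΔT = 4.34×20.8×(876−627) = 22500 J.
Q = ΔU + W = nCpΔT = 31400 J.
State after step 1: P = 465 kPa, V = 68.0 L, T = 876 K.
Step 2 — Polytropic n=1.54: T₂ = T₁(V₁/V₂)^(n−1) = 876×(0.179)^0.54 = 346 K; P₂ = P₁(V₁/V₂)^n = 32.8 kPa.
W = (P₁V₁−P₂V₂)/(n−1) = (465×68.0−32.8×380)/0.54 = 35400 J.
ΔU = nCvΔT = 4.34×20.8×(346−876) = -47800 J.
Q = ΔU + W = -12400 J.
Net over both steps: W = 44400 J, Q = 19000 J, ΔU = -25400 J.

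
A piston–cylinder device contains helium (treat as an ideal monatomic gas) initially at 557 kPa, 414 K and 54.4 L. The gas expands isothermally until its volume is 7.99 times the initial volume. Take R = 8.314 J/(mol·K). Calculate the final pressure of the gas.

69.7 kPa

Isothermal: T stays 414 K; PV = const ⇒ V₂ = 435 L, P₂ = 69.7 kPa.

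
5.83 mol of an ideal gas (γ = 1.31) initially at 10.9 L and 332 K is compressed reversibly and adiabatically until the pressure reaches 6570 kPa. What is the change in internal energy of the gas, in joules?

22000 J

P₁ = nRT₁/V₁ = 5.83×8.314×332/10.9 = 1480 kPa.
Adiabatic: T₂/T₁ = (P₂/P₁)^((γ−1)/γ) ⇒ T₂ = 332×(4.45)^0.237 = 473 K; V₂ = 3.49 L.
For an ideal gas ΔU = nCvΔT with Cv = R/(γ−1) = 26.8 J/(mol·K).
ΔU = 5.83×26.8×(473−332) = 22000 J.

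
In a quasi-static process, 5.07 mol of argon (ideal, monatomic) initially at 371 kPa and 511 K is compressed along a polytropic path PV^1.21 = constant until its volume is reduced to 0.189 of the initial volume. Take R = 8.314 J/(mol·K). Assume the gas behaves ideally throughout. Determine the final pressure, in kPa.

2790 kPa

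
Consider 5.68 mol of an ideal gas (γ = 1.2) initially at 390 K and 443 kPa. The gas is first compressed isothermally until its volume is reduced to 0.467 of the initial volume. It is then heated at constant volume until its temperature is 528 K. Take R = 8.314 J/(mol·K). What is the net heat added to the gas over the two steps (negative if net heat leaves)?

18600 J

V₁ = nRT₁/P₁ = 5.68×8.314×390/443 = 41.6 L.
Step 1 — Isothermal: T stays 390 K; PV = const ⇒ V₂ = 19.4 L, P₂ = 949 kPa.
ΔU = 0 (ideal gas, T constant).
W = nRT ln(V₂/V₁) = 5.68×8.314×390×ln(0.467) = -14000 J.
Q = ΔU + W = -14000 J.
State after step 1: P = 949 kPa, V = 19.4 L, T = 390 K.
Step 2 — Isochoric: V stays 19.4 L; P/T = const ⇒ T₂ = 528 K, P₂ = 1280 kPa.
W = 0 (no volume change).
ΔU = nCvΔT = 5.68×41.6×(528−390) = 32600 J.
Q = ΔU = 32600 J.
Net over both steps: W = -14000 J, Q = 18600 J, ΔU = 32600 J.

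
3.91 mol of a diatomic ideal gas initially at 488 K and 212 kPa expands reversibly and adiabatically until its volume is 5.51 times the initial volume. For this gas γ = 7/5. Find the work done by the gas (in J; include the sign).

V₁ = nRT₁/P₁ = 3.91×8.314×488/212 = 74.8 L.
Adiabatic: TV^(γ−1) = const ⇒ T₂ = 488×(0.181)^0.400 = 247 K; PV^γ = const ⇒ P₂ = 19.4 kPa.
ΔU = nCvΔT = 3.91×20.8×(247−488) = -19600 J.
Q = 0 for an adiabatic process, so W = −ΔU = 19600 J.

19600 J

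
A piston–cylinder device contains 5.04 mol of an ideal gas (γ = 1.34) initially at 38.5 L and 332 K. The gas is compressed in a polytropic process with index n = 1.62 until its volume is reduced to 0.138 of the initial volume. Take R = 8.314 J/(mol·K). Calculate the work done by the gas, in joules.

P₁ = nRT₁/V₁ = 5.04×8.314×332/38.5 = 361 kPa.
Polytropic n=1.62: T₂ = T₁(V₁/V₂)^(n−1) = 332×(7.25)^0.62 = 1130 K; P₂ = P₁(V₁/V₂)^n = 8940 kPa.
W = (P₁V₁−P₂V₂)/(n−1) = (361×38.5−8940×5.31)/0.62 = -54200 J.

-54200 J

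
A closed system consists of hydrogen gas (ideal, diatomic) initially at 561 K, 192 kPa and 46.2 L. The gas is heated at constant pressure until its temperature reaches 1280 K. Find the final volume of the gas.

Isobaric: P stays 192 kPa; V/T = const ⇒ T₂ = 1280 K, V₂ = 105 L.

105 L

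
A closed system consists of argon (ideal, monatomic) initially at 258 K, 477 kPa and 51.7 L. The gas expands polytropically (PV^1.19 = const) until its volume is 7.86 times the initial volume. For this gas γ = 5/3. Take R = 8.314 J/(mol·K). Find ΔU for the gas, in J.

n = P₁V₁/(RT₁) = 477×51.7/(8.314×258) = 11.5 mol.
Polytropic n=1.19: T₂ = T₁(V₁/V₂)^(n−1) = 258×(0.127)^0.19 = 174 K; P₂ = P₁(V₁/V₂)^n = 41.0 kPa.
For an ideal gas ΔU = nCvΔT with Cv = (3/2)R = 12.5 J/(mol·K).
ΔU = 11.5×12.5×(174−258) = -12000 J.

-12000 J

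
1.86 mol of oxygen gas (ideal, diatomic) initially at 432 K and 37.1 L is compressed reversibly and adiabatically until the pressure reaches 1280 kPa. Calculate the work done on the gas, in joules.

P₁ = nRT₁/V₁ = 1.86×8.314×432/37.1 = 180 kPa.
Adiabatic: T₂/T₁ = (P₂/P₁)^((γ−1)/γ) ⇒ T₂ = 432×(7.11)^0.286 = 757 K; V₂ = 9.14 L.
ΔU = nCvΔT = 1.86×20.8×(757−432) = 12500 J.
Q = 0 for an adiabatic process, so W = −ΔU = -12500 J.
Work done on the gas = −W_by = 12500 J.

12500 J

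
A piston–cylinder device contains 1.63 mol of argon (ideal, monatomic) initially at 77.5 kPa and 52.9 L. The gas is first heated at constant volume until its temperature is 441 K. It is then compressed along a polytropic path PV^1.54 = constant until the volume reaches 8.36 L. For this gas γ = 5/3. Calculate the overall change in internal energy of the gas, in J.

T₁ = P₁V₁/(nR) = 77.5×52.9/(1.63×8.314) = 303 K.
Step 1 — Isochoric: V stays 52.9 L; P/T = const ⇒ T₂ = 441 K, P₂ = 113 kPa.
W = 0 (no volume change).
ΔU = nCvΔT = 1.63×12.5×(441−303) = 2810 J.
Q = ΔU = 2810 J.
State after step 1: P = 113 kPa, V = 52.9 L, T = 441 K.
Step 2 — Polytropic n=1.54: T₂ = T₁(V₁/V₂)^(n−1) = 441×(6.33)^0.54 = 1190 K; P₂ = P₁(V₁/V₂)^n = 1940 kPa.
W = (P₁V₁−P₂V₂)/(n−1) = (113×52.9−1940×8.36)/0.54 = -18900 J.
ΔU = nCvΔT = 1.63×12.5×(1190−441) = 15300 J.
Q = ΔU + W = -3590 J.
Net over both steps: W = -18900 J, Q = -777 J, ΔU = 18100 J.

18100 J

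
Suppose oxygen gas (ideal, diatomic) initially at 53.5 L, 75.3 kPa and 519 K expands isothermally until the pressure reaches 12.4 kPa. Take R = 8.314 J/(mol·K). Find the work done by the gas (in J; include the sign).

7270 J

n = P₁V₁/(RT₁) = 75.3×53.5/(8.314×519) = 0.934 mol.
Isothermal: T stays 519 K; PV = const ⇒ V₂ = 325 L, P₂ = 12.4 kPa.
W = nRT ln(V₂/V₁) = 0.934×8.314×519×ln(6.07) = 7270 J.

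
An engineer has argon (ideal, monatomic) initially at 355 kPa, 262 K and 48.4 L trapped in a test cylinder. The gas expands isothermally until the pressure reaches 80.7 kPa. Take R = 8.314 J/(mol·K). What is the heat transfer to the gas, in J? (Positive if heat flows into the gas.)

n = P₁V₁/(RT₁) = 355×48.4/(8.314×262) = 7.89 mol.
Isothermal: T stays 262 K; PV = const ⇒ V₂ = 213 L, P₂ = 80.7 kPa.
ΔU = 0 (ideal gas, T constant).
W = nRT ln(V₂/V₁) = 7.89×8.314×262×ln(4.40) = 25500 J.
Q = ΔU + W = 25500 J.

25500 J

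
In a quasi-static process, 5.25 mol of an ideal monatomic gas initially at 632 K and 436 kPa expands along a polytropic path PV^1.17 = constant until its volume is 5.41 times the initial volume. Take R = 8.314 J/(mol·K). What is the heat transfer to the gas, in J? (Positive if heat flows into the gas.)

30200 J

V₁ = nRT₁/P₁ = 5.25×8.314×632/436 = 63.3 L.
Polytropic n=1.17: T₂ = T₁(V₁/V₂)^(n−1) = 632×(0.185)^0.17 = 474 K; P₂ = P₁(V₁/V₂)^n = 60.5 kPa.
W = (P₁V₁−P₂V₂)/(n−1) = (436×63.3−60.5×342)/0.17 = 40500 J.
ΔU = nCvΔT = 5.25×12.5×(474−632) = -10300 J.
Q = ΔU + W = 30200 J.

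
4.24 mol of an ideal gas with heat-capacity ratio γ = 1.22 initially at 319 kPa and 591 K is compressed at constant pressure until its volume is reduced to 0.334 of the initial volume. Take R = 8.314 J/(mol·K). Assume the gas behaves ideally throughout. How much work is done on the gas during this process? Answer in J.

V₁ = nRT₁/P₁ = 4.24×8.314×591/319 = 65.3 L.
Isobaric: P stays 319 kPa; V/T = const ⇒ T₂ = 197 K, V₂ = 21.8 L.
W = PΔV = 319×(21.8−65.3) kPa·L = -13900 J.
Work done on the gas = −W_by = 13900 J.

13900 J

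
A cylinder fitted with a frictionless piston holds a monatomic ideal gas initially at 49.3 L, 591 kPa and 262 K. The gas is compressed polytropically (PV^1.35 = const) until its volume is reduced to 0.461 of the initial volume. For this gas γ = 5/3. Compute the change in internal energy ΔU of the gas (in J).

13600 J

n = P₁V₁/(RT₁) = 591×49.3/(8.314×262) = 13.4 mol.
Polytropic n=1.35: T₂ = T₁(V₁/V₂)^(n−1) = 262×(2.17)^0.35 = 344 K; P₂ = P₁(V₁/V₂)^n = 1680 kPa.
For an ideal gas ΔU = nCvΔT with Cv = (3/2)R = 12.5 J/(mol·K).
ΔU = 13.4×12.5×(344−262) = 13600 J.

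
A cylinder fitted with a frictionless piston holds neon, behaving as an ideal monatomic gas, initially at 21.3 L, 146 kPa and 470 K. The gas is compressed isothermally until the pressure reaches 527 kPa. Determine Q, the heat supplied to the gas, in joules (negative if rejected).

n = P₁V₁/(RT₁) = 146×21.3/(8.314×470) = 0.796 mol.
Isothermal: T stays 470 K; PV = const ⇒ V₂ = 5.90 L, P₂ = 527 kPa.
ΔU = 0 (ideal gas, T constant).
W = nRT ln(V₂/V₁) = 0.796×8.314×470×ln(0.277) = -3990 J.
Q = ΔU + W = -3990 J.

-3990 J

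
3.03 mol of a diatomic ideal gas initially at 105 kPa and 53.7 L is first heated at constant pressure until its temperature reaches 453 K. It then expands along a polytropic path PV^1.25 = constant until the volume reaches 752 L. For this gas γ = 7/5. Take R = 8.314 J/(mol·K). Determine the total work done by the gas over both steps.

23300 J

T₁ = P₁V₁/(nR) = 105×53.7/(3.03×8.314) = 224 K.
Step 1 — Isobaric: P stays 105 kPa; V/T = const ⇒ T₂ = 453 K, V₂ = 109 L.
W = PΔV = 105×(109−53.7) kPa·L = 5770 J.
ΔU = nCvΔT = 3.03×20.8×(453−224) = 14400 J.
Q = ΔU + W = nCpΔT = 20200 J.
State after step 1: P = 105 kPa, V = 109 L, T = 453 K.
Step 2 — Polytropic n=1.25: T₂ = T₁(V₁/V₂)^(n−1) = 453×(0.145)^0.25 = 279 K; P₂ = P₁(V₁/V₂)^n = 9.36 kPa.
W = (P₁V₁−P₂V₂)/(n−1) = (105×109−9.36×752)/0.25 = 17500 J.
ΔU = nCvΔT = 3.03×20.8×(279−453) = -10900 J.
Q = ΔU + W = 6560 J.
Net over both steps: W = 23300 J, Q = 26800 J, ΔU = 3490 J.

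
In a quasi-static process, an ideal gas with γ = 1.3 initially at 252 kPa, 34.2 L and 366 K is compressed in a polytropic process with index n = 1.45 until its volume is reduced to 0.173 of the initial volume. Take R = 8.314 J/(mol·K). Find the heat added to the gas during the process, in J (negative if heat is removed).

n = P₁V₁/(RT₁) = 252×34.2/(8.314×366) = 2.83 mol.
Polytropic n=1.45: T₂ = T₁(V₁/V₂)^(n−1) = 366×(5.78)^0.45 = 806 K; P₂ = P₁(V₁/V₂)^n = 3210 kPa.
W = (P₁V₁−P₂V₂)/(n−1) = (252×34.2−3210×5.92)/0.45 = -23000 J.
ΔU = nCvΔT = 2.83×27.7×(806−366) = 34500 J.
Q = ΔU + W = 11500 J.

11500 J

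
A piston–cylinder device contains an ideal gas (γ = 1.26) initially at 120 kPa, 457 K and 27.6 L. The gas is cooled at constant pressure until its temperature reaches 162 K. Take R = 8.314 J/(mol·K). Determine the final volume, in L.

9.78 L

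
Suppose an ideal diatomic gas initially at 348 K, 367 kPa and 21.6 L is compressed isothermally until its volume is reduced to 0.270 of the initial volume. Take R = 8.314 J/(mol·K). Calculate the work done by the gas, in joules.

-10400 J

n = P₁V₁/(RT₁) = 367×21.6/(8.314×348) = 2.74 mol.
Isothermal: T stays 348 K; PV = const ⇒ V₂ = 5.83 L, P₂ = 1360 kPa.
W = nRT ln(V₂/V₁) = 2.74×8.314×348×ln(0.270) = -10400 J.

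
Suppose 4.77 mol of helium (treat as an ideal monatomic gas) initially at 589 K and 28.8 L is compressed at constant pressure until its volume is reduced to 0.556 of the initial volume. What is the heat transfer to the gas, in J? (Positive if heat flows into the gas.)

-25900 J

P₁ = nRT₁/V₁ = 4.77×8.314×589/28.8 = 811 kPa.
Isobaric: P stays 811 kPa; V/T = const ⇒ T₂ = 327 K, V₂ = 16.0 L.
W = PΔV = 811×(16.0−28.8) kPa·L = -10400 J.
ΔU = nCvΔT = 4.77×12.5×(327−589) = -15600 J.
Q = ΔU + W = nCpΔT = -25900 J.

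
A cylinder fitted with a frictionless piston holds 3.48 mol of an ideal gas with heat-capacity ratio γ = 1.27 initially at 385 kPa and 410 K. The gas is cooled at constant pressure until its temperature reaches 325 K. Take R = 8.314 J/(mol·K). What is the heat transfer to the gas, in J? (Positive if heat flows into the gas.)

-11600 J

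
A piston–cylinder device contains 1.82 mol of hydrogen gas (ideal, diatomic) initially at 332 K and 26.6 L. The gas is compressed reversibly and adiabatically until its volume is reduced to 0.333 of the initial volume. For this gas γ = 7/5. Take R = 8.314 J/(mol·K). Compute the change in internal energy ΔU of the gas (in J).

P₁ = nRT₁/V₁ = 1.82×8.314×332/26.6 = 189 kPa.
Adiabatic: TV^(γ−1) = const ⇒ T₂ = 332×(3.00)^0.400 = 515 K; PV^γ = const ⇒ P₂ = 880 kPa.
For an ideal gas ΔU = nCvΔT with Cv = (5/2)R = 20.8 J/(mol·K).
ΔU = 1.82×20.8×(515−332) = 6940 J.

6940 J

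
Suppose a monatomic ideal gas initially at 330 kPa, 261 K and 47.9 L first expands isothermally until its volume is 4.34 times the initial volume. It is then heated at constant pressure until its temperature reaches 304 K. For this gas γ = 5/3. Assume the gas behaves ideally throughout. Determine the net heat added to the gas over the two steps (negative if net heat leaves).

n = P₁V₁/(RT₁) = 330×47.9/(8.314×261) = 7.28 mol.
Step 1 — Isothermal: T stays 261 K; PV = const ⇒ V₂ = 208 L, P₂ = 76.0 kPa.
ΔU = 0 (ideal gas, T constant).
W = nRT ln(V₂/V₁) = 7.28×8.314×261×ln(4.34) = 23200 J.
Q = ΔU + W = 23200 J.
State after step 1: P = 76.0 kPa, V = 208 L, T = 261 K.
Step 2 — Isobaric: P stays 76.0 kPa; V/T = const ⇒ T₂ = 304 K, V₂ = 242 L.
W = PΔV = 76.0×(242−208) kPa·L = 2600 J.
ΔU = nCvΔT = 7.28×12.5×(304−261) = 3910 J.
Q = ΔU + W = nCpΔT = 6510 J.
Net over both steps: W = 25800 J, Q = 29700 J, ΔU = 3910 J.

29700 J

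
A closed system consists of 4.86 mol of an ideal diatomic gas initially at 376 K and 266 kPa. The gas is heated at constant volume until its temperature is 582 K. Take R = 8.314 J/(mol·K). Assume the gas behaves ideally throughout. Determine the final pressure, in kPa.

412 kPa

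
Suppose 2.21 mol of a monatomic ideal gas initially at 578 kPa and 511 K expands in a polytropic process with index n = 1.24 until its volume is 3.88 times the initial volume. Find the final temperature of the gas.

V₁ = nRT₁/P₁ = 2.21×8.314×511/578 = 16.2 L.
Polytropic n=1.24: T₂ = T₁(V₁/V₂)^(n−1) = 511×(0.258)^0.24 = 369 K; P₂ = P₁(V₁/V₂)^n = 108 kPa.

369 K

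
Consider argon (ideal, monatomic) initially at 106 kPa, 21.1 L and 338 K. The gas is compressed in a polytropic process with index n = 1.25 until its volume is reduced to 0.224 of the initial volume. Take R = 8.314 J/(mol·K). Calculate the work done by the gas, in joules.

n = P₁V₁/(RT₁) = 106×21.1/(8.314×338) = 0.796 mol.
Polytropic n=1.25: T₂ = T₁(V₁/V₂)^(n−1) = 338×(4.46)^0.25 = 491 K; P₂ = P₁(V₁/V₂)^n = 688 kPa.
W = (P₁V₁−P₂V₂)/(n−1) = (106×21.1−688×4.73)/0.25 = -4060 J.

-4060 J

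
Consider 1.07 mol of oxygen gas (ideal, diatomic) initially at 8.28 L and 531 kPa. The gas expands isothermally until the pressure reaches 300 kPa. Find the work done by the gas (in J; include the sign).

T₁ = P₁V₁/(nR) = 531×8.28/(1.07×8.314) = 494 K.
Isothermal: T stays 494 K; PV = const ⇒ V₂ = 14.7 L, P₂ = 300 kPa.
W = nRT ln(V₂/V₁) = 1.07×8.314×494×ln(1.77) = 2510 J.

2510 J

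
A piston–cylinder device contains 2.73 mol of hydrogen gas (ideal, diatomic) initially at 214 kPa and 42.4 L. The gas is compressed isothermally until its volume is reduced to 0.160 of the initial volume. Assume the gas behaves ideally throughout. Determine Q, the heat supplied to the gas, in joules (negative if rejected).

-16600 J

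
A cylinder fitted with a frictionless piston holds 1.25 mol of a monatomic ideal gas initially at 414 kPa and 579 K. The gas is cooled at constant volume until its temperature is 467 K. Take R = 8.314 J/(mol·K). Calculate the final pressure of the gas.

V₁ = nRT₁/P₁ = 1.25×8.314×579/414 = 14.5 L.
Isochoric: V stays 14.5 L; P/T = const ⇒ T₂ = 467 K, P₂ = 334 kPa.

334 kPa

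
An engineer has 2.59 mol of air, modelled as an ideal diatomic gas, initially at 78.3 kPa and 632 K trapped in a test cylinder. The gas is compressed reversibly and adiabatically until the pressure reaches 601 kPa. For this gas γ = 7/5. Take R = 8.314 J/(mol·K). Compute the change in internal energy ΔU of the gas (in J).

V₁ = nRT₁/P₁ = 2.59×8.314×632/78.3 = 174 L.
Adiabatic: T₂/T₁ = (P₂/P₁)^((γ−1)/γ) ⇒ T₂ = 632×(7.68)^0.286 = 1130 K; V₂ = 40.5 L.
For an ideal gas ΔU = nCvΔT with Cv = (5/2)R = 20.8 J/(mol·K).
ΔU = 2.59×20.8×(1130−632) = 26900 J.

26900 J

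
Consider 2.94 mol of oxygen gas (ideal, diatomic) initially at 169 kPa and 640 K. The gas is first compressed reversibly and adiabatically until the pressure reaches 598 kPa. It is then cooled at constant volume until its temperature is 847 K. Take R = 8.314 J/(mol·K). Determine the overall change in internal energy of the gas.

12600 J

V₁ = nRT₁/P₁ = 2.94×8.314×640/169 = 92.6 L.
Step 1 — Adiabatic: T₂/T₁ = (P₂/P₁)^((γ−1)/γ) ⇒ T₂ = 640×(3.54)^0.286 = 918 K; V₂ = 37.5 L.
ΔU = nCvΔT = 2.94×20.8×(918−640) = 17000 J.
Q = 0 for an adiabatic process, so W = −ΔU = -17000 J.
State after step 1: P = 598 kPa, V = 37.5 L, T = 918 K.
Step 2 — Isochoric: V stays 37.5 L; P/T = const ⇒ T₂ = 847 K, P₂ = 552 kPa.
W = 0 (no volume change).
ΔU = nCvΔT = 2.94×20.8×(847−918) = -4360 J.
Q = ΔU = -4360 J.
Net over both steps: W = -17000 J, Q = -4360 J, ΔU = 12600 J.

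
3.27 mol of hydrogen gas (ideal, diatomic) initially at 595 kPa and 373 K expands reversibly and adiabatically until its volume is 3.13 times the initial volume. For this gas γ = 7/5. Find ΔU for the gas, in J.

-9290 J

V₁ = nRT₁/P₁ = 3.27×8.314×373/595 = 17.0 L.
Adiabatic: TV^(γ−1) = const ⇒ T₂ = 373×(0.319)^0.400 = 236 K; PV^γ = const ⇒ P₂ = 120 kPa.
For an ideal gas ΔU = nCvΔT with Cv = (5/2)R = 20.8 J/(mol·K).
ΔU = 3.27×20.8×(236−373) = -9290 J.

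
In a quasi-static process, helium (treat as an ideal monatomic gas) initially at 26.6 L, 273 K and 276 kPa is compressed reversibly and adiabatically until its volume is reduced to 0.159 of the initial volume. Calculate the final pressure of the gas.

5910 kPa

Adiabatic: TV^(γ−1) = const ⇒ T₂ = 273×(6.29)^0.667 = 930 K; PV^γ = const ⇒ P₂ = 5910 kPa.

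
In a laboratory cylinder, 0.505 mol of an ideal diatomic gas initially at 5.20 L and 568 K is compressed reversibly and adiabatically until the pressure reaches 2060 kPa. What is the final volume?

P₁ = nRT₁/V₁ = 0.505×8.314×568/5.20 = 459 kPa.
Adiabatic: T₂/T₁ = (P₂/P₁)^((γ−1)/γ) ⇒ T₂ = 568×(4.49)^0.286 = 872 K; V₂ = 1.78 L.

1.78 L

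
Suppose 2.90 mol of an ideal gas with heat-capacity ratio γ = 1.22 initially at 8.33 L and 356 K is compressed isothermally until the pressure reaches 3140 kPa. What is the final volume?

P₁ = nRT₁/V₁ = 2.90×8.314×356/8.33 = 1030 kPa.
Isothermal: T stays 356 K; PV = const ⇒ V₂ = 2.73 L, P₂ = 3140 kPa.

2.73 L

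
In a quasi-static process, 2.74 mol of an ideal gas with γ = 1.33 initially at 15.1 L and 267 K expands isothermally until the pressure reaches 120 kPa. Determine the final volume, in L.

P₁ = nRT₁/V₁ = 2.74×8.314×267/15.1 = 403 kPa.
Isothermal: T stays 267 K; PV = const ⇒ V₂ = 50.7 L, P₂ = 120 kPa.

50.7 L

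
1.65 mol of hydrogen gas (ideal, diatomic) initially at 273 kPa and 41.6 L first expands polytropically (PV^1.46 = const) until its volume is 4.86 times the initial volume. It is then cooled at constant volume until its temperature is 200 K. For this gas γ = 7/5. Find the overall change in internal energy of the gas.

T₁ = P₁V₁/(nR) = 273×41.6/(1.65×8.314) = 828 K.
Step 1 — Polytropic n=1.46: T₂ = T₁(V₁/V₂)^(n−1) = 828×(0.206)^0.46 = 400 K; P₂ = P₁(V₁/V₂)^n = 27.1 kPa.
W = (P₁V₁−P₂V₂)/(n−1) = (273×41.6−27.1×202)/0.46 = 12800 J.
ΔU = nCvΔT = 1.65×20.8×(400−828) = -14700 J.
Q = ΔU + W = -1910 J.
State after step 1: P = 27.1 kPa, V = 202 L, T = 400 K.
Step 2 — Isochoric: V stays 202 L; P/T = const ⇒ T₂ = 200 K, P₂ = 13.6 kPa.
W = 0 (no volume change).
ΔU = nCvΔT = 1.65×20.8×(200−400) = -6860 J.
Q = ΔU = -6860 J.
Net over both steps: W = 12800 J, Q = -8770 J, ΔU = -21500 J.

-21500 J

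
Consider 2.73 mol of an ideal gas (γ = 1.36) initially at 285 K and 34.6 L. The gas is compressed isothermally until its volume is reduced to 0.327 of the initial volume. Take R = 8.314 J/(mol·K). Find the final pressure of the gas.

572 kPa

P₁ = nRT₁/V₁ = 2.73×8.314×285/34.6 = 187 kPa.
Isothermal: T stays 285 K; PV = const ⇒ V₂ = 11.3 L, P₂ = 572 kPa.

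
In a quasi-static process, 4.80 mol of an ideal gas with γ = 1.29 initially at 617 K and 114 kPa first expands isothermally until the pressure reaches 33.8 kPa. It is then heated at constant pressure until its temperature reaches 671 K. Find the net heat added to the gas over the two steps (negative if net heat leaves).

V₁ = nRT₁/P₁ = 4.80×8.314×617/114 = 216 L.
Step 1 — Isothermal: T stays 617 K; PV = const ⇒ V₂ = 728 L, P₂ = 33.8 kPa.
ΔU = 0 (ideal gas, T constant).
W = nRT ln(V₂/V₁) = 4.80×8.314×617×ln(3.37) = 29900 J.
Q = ΔU + W = 29900 J.
State after step 1: P = 33.8 kPa, V = 728 L, T = 617 K.
Step 2 — Isobaric: P stays 33.8 kPa; V/T = const ⇒ T₂ = 671 K, V₂ = 792 L.
W = PΔV = 33.8×(792−728) kPa·L = 2150 J.
ΔU = nCvΔT = 4.80×28.7×(671−617) = 7430 J.
Q = ΔU + W = nCpΔT = 9590 J.
Net over both steps: W = 32100 J, Q = 39500 J, ΔU = 7430 J.

39500 J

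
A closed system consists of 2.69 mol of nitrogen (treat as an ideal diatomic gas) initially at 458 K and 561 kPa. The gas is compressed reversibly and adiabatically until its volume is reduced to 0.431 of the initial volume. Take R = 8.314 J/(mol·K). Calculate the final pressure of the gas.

1820 kPa

V₁ = nRT₁/P₁ = 2.69×8.314×458/561 = 18.3 L.
Adiabatic: TV^(γ−1) = const ⇒ T₂ = 458×(2.32)^0.400 = 641 K; PV^γ = const ⇒ P₂ = 1820 kPa.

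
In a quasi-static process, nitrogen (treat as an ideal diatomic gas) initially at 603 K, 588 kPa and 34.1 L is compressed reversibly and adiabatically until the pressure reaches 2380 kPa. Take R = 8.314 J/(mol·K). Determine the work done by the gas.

n = P₁V₁/(RT₁) = 588×34.1/(8.314×603) = 4.00 mol.
Adiabatic: T₂/T₁ = (P₂/P₁)^((γ−1)/γ) ⇒ T₂ = 603×(4.05)^0.286 = 899 K; V₂ = 12.6 L.
ΔU = nCvΔT = 4.00×20.8×(899−603) = 24600 J.
Q = 0 for an adiabatic process, so W = −ΔU = -24600 J.

-24600 J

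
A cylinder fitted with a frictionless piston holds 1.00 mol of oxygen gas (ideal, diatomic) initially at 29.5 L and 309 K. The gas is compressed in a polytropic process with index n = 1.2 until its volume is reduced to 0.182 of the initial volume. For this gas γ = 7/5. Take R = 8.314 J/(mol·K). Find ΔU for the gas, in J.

2610 J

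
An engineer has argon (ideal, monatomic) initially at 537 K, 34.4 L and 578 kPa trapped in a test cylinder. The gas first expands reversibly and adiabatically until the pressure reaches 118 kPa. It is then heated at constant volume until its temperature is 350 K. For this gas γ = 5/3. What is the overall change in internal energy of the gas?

n = P₁V₁/(RT₁) = 578×34.4/(8.314×537) = 4.45 mol.
Step 1 — Adiabatic: T₂/T₁ = (P₂/P₁)^((γ−1)/γ) ⇒ T₂ = 537×(0.204)^0.400 = 284 K; V₂ = 89.2 L.
ΔU = nCvΔT = 4.45×12.5×(284−537) = -14000 J.
Q = 0 for an adiabatic process, so W = −ΔU = 14000 J.
State after step 1: P = 118 kPa, V = 89.2 L, T = 284 K.
Step 2 — Isochoric: V stays 89.2 L; P/T = const ⇒ T₂ = 350 K, P₂ = 145 kPa.
W = 0 (no volume change).
ΔU = nCvΔT = 4.45×12.5×(350−284) = 3640 J.
Q = ΔU = 3640 J.
Net over both steps: W = 14000 J, Q = 3640 J, ΔU = -10400 J.

-10400 J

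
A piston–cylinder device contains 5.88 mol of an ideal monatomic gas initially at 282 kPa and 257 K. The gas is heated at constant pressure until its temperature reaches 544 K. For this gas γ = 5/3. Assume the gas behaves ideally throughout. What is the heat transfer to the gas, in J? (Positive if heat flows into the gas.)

35100 J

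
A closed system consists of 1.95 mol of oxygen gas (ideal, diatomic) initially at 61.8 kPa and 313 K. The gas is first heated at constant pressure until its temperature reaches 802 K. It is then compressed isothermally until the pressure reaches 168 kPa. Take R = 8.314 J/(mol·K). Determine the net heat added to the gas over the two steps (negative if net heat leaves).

14700 J

V₁ = nRT₁/P₁ = 1.95×8.314×313/61.8 = 82.1 L.
Step 1 — Isobaric: P stays 61.8 kPa; V/T = const ⇒ T₂ = 802 K, V₂ = 210 L.
W = PΔV = 61.8×(210−82.1) kPa·L = 7930 J.
ΔU = nCvΔT = 1.95×20.8×(802−313) = 19800 J.
Q = ΔU + W = nCpΔT = 27700 J.
State after step 1: P = 61.8 kPa, V = 210 L, T = 802 K.
Step 2 — Isothermal: T stays 802 K; PV = const ⇒ V₂ = 77.4 L, P₂ = 168 kPa.
ΔU = 0 (ideal gas, T constant).
W = nRT ln(V₂/V₁) = 1.95×8.314×802×ln(0.368) = -13000 J.
Q = ΔU + W = -13000 J.
Net over both steps: W = -5080 J, Q = 14700 J, ΔU = 19800 J.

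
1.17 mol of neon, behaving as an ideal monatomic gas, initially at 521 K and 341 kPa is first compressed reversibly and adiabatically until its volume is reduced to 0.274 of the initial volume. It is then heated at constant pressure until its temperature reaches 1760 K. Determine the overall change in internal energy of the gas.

18100 J

V₁ = nRT₁/P₁ = 1.17×8.314×521/341 = 14.9 L.
Step 1 — Adiabatic: TV^(γ−1) = const ⇒ T₂ = 521×(3.65)^0.667 = 1240 K; PV^γ = const ⇒ P₂ = 2950 kPa.
ΔU = nCvΔT = 1.17×12.5×(1240−521) = 10400 J.
Q = 0 for an adiabatic process, so W = −ΔU = -10400 J.
State after step 1: P = 2950 kPa, V = 4.07 L, T = 1240 K.
Step 2 — Isobaric: P stays 2950 kPa; V/T = const ⇒ T₂ = 1760 K, V₂ = 5.80 L.
W = PΔV = 2950×(5.80−4.07) kPa·L = 5110 J.
ΔU = nCvΔT = 1.17×12.5×(1760−1240) = 7660 J.
Q = ΔU + W = nCpΔT = 12800 J.
Net over both steps: W = -5310 J, Q = 12800 J, ΔU = 18100 J.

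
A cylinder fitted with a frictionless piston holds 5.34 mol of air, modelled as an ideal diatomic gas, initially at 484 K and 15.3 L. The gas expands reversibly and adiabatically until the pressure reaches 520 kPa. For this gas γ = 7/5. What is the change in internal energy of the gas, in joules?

-13300 J

P₁ = nRT₁/V₁ = 5.34×8.314×484/15.3 = 1400 kPa.
Adiabatic: T₂/T₁ = (P₂/P₁)^((γ−1)/γ) ⇒ T₂ = 484×(0.370)^0.286 = 364 K; V₂ = 31.1 L.
For an ideal gas ΔU = nCvΔT with Cv = (5/2)R = 20.8 J/(mol·K).
ΔU = 5.34×20.8×(364−484) = -13300 J.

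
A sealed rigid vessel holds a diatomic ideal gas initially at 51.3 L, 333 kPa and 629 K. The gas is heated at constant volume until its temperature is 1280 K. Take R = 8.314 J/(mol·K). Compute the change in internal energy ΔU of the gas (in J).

n = P₁V₁/(RT₁) = 333×51.3/(8.314×629) = 3.27 mol.
Isochoric: V stays 51.3 L; P/T = const ⇒ T₂ = 1280 K, P₂ = 678 kPa.
For an ideal gas ΔU = nCvΔT with Cv = (5/2)R = 20.8 J/(mol·K).
ΔU = 3.27×20.8×(1280−629) = 44200 J.

44200 J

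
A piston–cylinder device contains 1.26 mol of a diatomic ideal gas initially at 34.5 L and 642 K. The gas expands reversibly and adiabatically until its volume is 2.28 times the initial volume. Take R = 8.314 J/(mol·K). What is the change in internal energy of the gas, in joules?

-4720 J

P₁ = nRT₁/V₁ = 1.26×8.314×642/34.5 = 195 kPa.
Adiabatic: TV^(γ−1) = const ⇒ T₂ = 642×(0.439)^0.400 = 462 K; PV^γ = const ⇒ P₂ = 61.5 kPa.
For an ideal gas ΔU = nCvΔT with Cv = (5/2)R = 20.8 J/(mol·K).
ΔU = 1.26×20.8×(462−642) = -4720 J.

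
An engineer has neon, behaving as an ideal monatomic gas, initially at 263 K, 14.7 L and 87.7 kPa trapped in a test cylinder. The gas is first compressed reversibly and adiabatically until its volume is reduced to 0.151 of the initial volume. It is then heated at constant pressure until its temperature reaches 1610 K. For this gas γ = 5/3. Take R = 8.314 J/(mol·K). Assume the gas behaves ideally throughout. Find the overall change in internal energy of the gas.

n = P₁V₁/(RT₁) = 87.7×14.7/(8.314×263) = 0.590 mol.
Step 1 — Adiabatic: TV^(γ−1) = const ⇒ T₂ = 263×(6.62)^0.667 = 927 K; PV^γ = const ⇒ P₂ = 2050 kPa.
ΔU = nCvΔT = 0.590×12.5×(927−263) = 4890 J.
Q = 0 for an adiabatic process, so W = −ΔU = -4890 J.
State after step 1: P = 2050 kPa, V = 2.22 L, T = 927 K.
Step 2 — Isobaric: P stays 2050 kPa; V/T = const ⇒ T₂ = 1610 K, V₂ = 3.85 L.
W = PΔV = 2050×(3.85−2.22) kPa·L = 3350 J.
ΔU = nCvΔT = 0.590×12.5×(1610−927) = 5020 J.
Q = ΔU + W = nCpΔT = 8360 J.
Net over both steps: W = -1540 J, Q = 8360 J, ΔU = 9900 J.

9900 J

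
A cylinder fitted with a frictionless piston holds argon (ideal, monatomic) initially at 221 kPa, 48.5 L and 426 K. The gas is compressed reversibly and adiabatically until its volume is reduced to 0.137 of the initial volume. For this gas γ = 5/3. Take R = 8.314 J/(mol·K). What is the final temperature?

1600 K

Adiabatic: TV^(γ−1) = const ⇒ T₂ = 426×(7.30)^0.667 = 1600 K; PV^γ = const ⇒ P₂ = 6070 kPa.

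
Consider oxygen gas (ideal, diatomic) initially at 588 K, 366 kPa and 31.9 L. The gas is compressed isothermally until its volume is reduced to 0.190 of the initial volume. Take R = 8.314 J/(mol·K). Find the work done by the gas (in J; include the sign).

n = P₁V₁/(RT₁) = 366×31.9/(8.314×588) = 2.39 mol.
Isothermal: T stays 588 K; PV = const ⇒ V₂ = 6.06 L, P₂ = 1930 kPa.
W = nRT ln(V₂/V₁) = 2.39×8.314×588×ln(0.190) = -19400 J.

-19400 J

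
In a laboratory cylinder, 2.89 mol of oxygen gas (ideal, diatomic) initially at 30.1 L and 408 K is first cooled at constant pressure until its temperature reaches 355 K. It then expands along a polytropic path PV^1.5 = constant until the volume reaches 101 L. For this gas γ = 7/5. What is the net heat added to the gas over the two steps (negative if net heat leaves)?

-6550 J

P₁ = nRT₁/V₁ = 2.89×8.314×408/30.1 = 326 kPa.
Step 1 — Isobaric: P stays 326 kPa; V/T = const ⇒ T₂ = 355 K, V₂ = 26.2 L.
W = PΔV = 326×(26.2−30.1) kPa·L = -1270 J.
ΔU = nCvΔT = 2.89×20.8×(355−408) = -3180 J.
Q = ΔU + W = nCpΔT = -4460 J.
State after step 1: P = 326 kPa, V = 26.2 L, T = 355 K.
Step 2 — Polytropic n=1.5: T₂ = T₁(V₁/V₂)^(n−1) = 355×(0.259)^0.50 = 181 K; P₂ = P₁(V₁/V₂)^n = 43.0 kPa.
W = (P₁V₁−P₂V₂)/(n−1) = (326×26.2−43.0×101)/0.50 = 8370 J.
ΔU = nCvΔT = 2.89×20.8×(181−355) = -10500 J.
Q = ΔU + W = -2090 J.
Net over both steps: W = 7100 J, Q = -6550 J, ΔU = -13600 J.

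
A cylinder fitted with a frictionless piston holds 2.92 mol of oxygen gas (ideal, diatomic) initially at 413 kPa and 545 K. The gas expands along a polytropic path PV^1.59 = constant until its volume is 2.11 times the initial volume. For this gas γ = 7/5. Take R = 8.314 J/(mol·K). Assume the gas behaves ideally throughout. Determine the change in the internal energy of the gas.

-11800 J

V₁ = nRT₁/P₁ = 2.92×8.314×545/413 = 32.0 L.
Polytropic n=1.59: T₂ = T₁(V₁/V₂)^(n−1) = 545×(0.474)^0.59 = 351 K; P₂ = P₁(V₁/V₂)^n = 126 kPa.
For an ideal gas ΔU = nCvΔT with Cv = (5/2)R = 20.8 J/(mol·K).
ΔU = 2.92×20.8×(351−545) = -11800 J.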